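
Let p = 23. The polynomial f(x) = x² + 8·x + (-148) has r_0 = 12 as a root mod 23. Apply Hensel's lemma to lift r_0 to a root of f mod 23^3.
r_2 = 1001 (mod 12167)

Hensel: r_{i+1} = r_i − f(r_i)·(f′(r_i))^{-1} mod 23^{i+2}, f′(x) = 2x + 8. Iterate:
  r_0 = 12 (mod 23)
  r_1 = 472 (mod 529)
  r_2 = 1001 (mod 12167)
Final: r = 1001 satisfies f(r) ≡ 0 mod 23^3.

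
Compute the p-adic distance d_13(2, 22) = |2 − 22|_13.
d_13(2, 22) = 1

Step 1 — x − y = 2 − 22 = -20. Step 2 — v_13(-20) = 0 (factor: -20 = −(13^0 · 20); the sign does not affect v_p). Step 3 — |x − y|_13 = 13^{0} = 1.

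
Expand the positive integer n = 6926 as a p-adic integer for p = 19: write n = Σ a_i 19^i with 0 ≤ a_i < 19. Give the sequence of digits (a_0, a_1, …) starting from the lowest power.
(a_0, a_1, …) = (10, 3, 0, 1)

Repeated division by 19 gives the digits low-to-high: 6926 = 10 + 3·19^1 + 1·19^3. Digit sequence: (10, 3, 0, 1).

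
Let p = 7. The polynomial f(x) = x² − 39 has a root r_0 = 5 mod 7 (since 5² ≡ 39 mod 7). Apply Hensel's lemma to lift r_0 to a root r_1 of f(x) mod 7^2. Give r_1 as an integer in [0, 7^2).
r_1 = 26 (mod 49)

Hensel's recurrence: r_{i+1} = r_i − f(r_i)·(f′(r_i))^{-1} mod 7^{i+2}, with f′(x) = 2x. Iterate:
  r_0 = 5 (mod 7)
  r_1 = 26 (mod 49)
Final: r_1 = 26, and one checks f(r_1) ≡ 0 mod 7^2.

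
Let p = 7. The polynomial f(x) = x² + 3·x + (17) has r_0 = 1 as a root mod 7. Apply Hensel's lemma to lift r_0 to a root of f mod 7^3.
r_2 = 232 (mod 343)

Hensel: r_{i+1} = r_i − f(r_i)·(f′(r_i))^{-1} mod 7^{i+2}, f′(x) = 2x + 3. Iterate:
  r_0 = 1 (mod 7)
  r_1 = 36 (mod 49)
  r_2 = 232 (mod 343)
Final: r = 232 satisfies f(r) ≡ 0 mod 7^3.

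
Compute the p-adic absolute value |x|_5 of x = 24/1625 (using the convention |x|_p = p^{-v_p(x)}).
|24/1625|_5 = 125

Step 1 — compute v_5(x) by factoring powers of 5 out of the numerator and denominator: v_5(24/1625) = -3. Step 2 — apply |x|_p = p^{-v_p(x)} = 5^{3} = 125.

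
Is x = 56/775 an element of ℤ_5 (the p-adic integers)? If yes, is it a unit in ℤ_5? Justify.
x ∉ ℤ_5 (v_5(x) = -2 < 0)

ℤ_5 = {x ∈ ℚ_5 : v_5(x) ≥ 0} and ℤ_5^× = {x ∈ ℤ_5 : v_5(x) = 0}. Here v_5(56/775) = v_5(num) − v_5(den) = -2; compare against these criteria.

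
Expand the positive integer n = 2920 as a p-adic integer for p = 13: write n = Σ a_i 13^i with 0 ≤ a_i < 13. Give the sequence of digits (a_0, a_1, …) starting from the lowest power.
(a_0, a_1, …) = (8, 3, 4, 1)

Repeated division by 13 gives the digits low-to-high: 2920 = 8 + 3·13^1 + 4·13^2 + 1·13^3. Digit sequence: (8, 3, 4, 1).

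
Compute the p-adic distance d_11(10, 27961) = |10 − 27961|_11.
d_11(10, 27961) = 1/1331

Step 1 — x − y = 10 − 27961 = -27951. Step 2 — v_11(-27951) = 3 (factor: -27951 = −(11^3 · 21); the sign does not affect v_p). Step 3 — |x − y|_11 = 11^{-3} = 1/1331.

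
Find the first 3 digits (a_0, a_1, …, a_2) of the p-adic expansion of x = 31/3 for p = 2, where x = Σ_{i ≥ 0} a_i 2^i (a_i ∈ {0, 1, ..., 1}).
(a_0, …, a_2) = (1, 0, 1)

v_2(31/3) = 0 (numerator and denominator both coprime to 2), so x ∈ ℤ_2^×. Compute digits iteratively via a_i = x_i mod 2, x_{i+1} = (x_i − a_i)/2, with x_0 = x:
  x_0 = 31/3;  a_0 = 1;  x_1 = (x_0 − 1)/2 = 14/3
  x_1 = 14/3;  a_1 = 0;  x_2 = (x_1 − 0)/2 = 7/3
  x_2 = 7/3;  a_2 = 1;  x_3 = (x_2 − 1)/2 = 2/3
Digits: (1, 0, 1).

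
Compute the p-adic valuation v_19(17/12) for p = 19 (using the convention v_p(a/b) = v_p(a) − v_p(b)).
v_19(17/12) = 0

Factor powers of 19 from the numerator and denominator of the reduced fraction: 17 = 19^0 · 17 and 12 = 19^0 · 12. Apply v_p(a/b) = v_p(a) − v_p(b): v_19(17/12) = 0 − 0 = 0.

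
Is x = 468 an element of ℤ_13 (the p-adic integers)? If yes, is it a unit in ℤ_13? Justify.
x ∈ ℤ_13 but not a unit; v_13(x) = 1 > 0

ℤ_13 = {x ∈ ℚ_13 : v_13(x) ≥ 0} and ℤ_13^× = {x ∈ ℤ_13 : v_13(x) = 0}. Here v_13(468) = v_13(num) − v_13(den) = 1; compare against these criteria.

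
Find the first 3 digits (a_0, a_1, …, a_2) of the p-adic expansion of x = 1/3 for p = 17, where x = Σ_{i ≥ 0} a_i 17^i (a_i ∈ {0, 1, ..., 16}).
(a_0, …, a_2) = (6, 11, 5)

v_17(1/3) = 0 (numerator and denominator both coprime to 17), so x ∈ ℤ_17^×. Compute digits iteratively via a_i = x_i mod 17, x_{i+1} = (x_i − a_i)/17, with x_0 = x:
  x_0 = 1/3;  a_0 = 6;  x_1 = (x_0 − 6)/17 = -1/3
  x_1 = -1/3;  a_1 = 11;  x_2 = (x_1 − 11)/17 = -2/3
  x_2 = -2/3;  a_2 = 5;  x_3 = (x_2 − 5)/17 = -1/3
Digits: (6, 11, 5).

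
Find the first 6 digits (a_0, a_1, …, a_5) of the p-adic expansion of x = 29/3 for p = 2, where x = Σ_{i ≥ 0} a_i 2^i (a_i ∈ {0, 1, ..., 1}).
(a_0, …, a_5) = (1, 1, 1, 1, 1, 0)

v_2(29/3) = 0 (numerator and denominator both coprime to 2), so x ∈ ℤ_2^×. Compute digits iteratively via a_i = x_i mod 2, x_{i+1} = (x_i − a_i)/2, with x_0 = x:
  x_0 = 29/3;  a_0 = 1;  x_1 = (x_0 − 1)/2 = 13/3
  x_1 = 13/3;  a_1 = 1;  x_2 = (x_1 − 1)/2 = 5/3
  x_2 = 5/3;  a_2 = 1;  x_3 = (x_2 − 1)/2 = 1/3
  x_3 = 1/3;  a_3 = 1;  x_4 = (x_3 − 1)/2 = -1/3
  x_4 = -1/3;  a_4 = 1;  x_5 = (x_4 − 1)/2 = -2/3
  x_5 = -2/3;  a_5 = 0;  x_6 = (x_5 − 0)/2 = -1/3
Digits: (1, 1, 1, 1, 1, 0).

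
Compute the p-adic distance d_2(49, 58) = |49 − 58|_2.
d_2(49, 58) = 1

Step 1 — x − y = 49 − 58 = -9. Step 2 — v_2(-9) = 0 (factor: -9 = −(2^0 · 9); the sign does not affect v_p). Step 3 — |x − y|_2 = 2^{0} = 1.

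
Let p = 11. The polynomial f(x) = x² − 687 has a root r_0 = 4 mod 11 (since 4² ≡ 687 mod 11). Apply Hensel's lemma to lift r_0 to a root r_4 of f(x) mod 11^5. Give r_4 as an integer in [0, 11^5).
r_4 = 45115 (mod 161051)

Hensel's recurrence: r_{i+1} = r_i − f(r_i)·(f′(r_i))^{-1} mod 11^{i+2}, with f′(x) = 2x. Iterate:
  r_0 = 4 (mod 11)
  r_1 = 103 (mod 121)
  r_2 = 1192 (mod 1331)
  r_3 = 1192 (mod 14641)
  r_4 = 45115 (mod 161051)
Final: r_4 = 45115, and one checks f(r_4) ≡ 0 mod 11^5.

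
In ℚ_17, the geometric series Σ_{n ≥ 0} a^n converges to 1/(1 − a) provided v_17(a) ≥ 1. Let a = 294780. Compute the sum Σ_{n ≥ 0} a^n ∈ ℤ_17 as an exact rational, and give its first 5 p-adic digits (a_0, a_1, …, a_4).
Σ a^n = 1/(1 − a) = -1/294779;  first 5 digits = (1, 0, 0, 9, 3)

v_17(a) = 3 ≥ 1, so the series converges in ℤ_17 to 1/(1 − a) = 1/(1 − 294780) = -1/294779. Expand this rational in ℤ_17: compute digits iteratively via d_i = x_i mod 17, x_{i+1} = (x_i − d_i)/17. The first 5 digits are (1, 0, 0, 9, 3).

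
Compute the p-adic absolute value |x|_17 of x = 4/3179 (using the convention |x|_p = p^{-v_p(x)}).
|4/3179|_17 = 289

Step 1 — compute v_17(x) by factoring powers of 17 out of the numerator and denominator: v_17(4/3179) = -2. Step 2 — apply |x|_p = p^{-v_p(x)} = 17^{2} = 289.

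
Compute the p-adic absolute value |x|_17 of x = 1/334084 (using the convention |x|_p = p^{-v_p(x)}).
|1/334084|_17 = 83521

Step 1 — compute v_17(x) by factoring powers of 17 out of the numerator and denominator: v_17(1/334084) = -4. Step 2 — apply |x|_p = p^{-v_p(x)} = 17^{4} = 83521.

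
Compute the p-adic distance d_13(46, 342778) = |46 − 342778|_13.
d_13(46, 342778) = 1/28561

Step 1 — x − y = 46 − 342778 = -342732. Step 2 — v_13(-342732) = 4 (factor: -342732 = −(13^4 · 12); the sign does not affect v_p). Step 3 — |x − y|_13 = 13^{-4} = 1/28561.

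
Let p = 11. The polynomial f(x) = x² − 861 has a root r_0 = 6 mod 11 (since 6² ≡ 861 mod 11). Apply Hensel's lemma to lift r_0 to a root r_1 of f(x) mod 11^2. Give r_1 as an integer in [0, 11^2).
r_1 = 105 (mod 121)

Hensel's recurrence: r_{i+1} = r_i − f(r_i)·(f′(r_i))^{-1} mod 11^{i+2}, with f′(x) = 2x. Iterate:
  r_0 = 6 (mod 11)
  r_1 = 105 (mod 121)
Final: r_1 = 105, and one checks f(r_1) ≡ 0 mod 11^2.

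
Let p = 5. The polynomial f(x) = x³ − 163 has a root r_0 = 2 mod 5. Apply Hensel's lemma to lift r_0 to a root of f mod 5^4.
r_3 = 142 (mod 625)

Hensel: r_{i+1} = r_i − f(r_i)/f′(r_i) mod 5^{i+2}, where f′(x) = 3x². Iterate:
  r_0 = 2 (mod 5)
  r_1 = 17 (mod 25)
  r_2 = 17 (mod 125)
  r_3 = 142 (mod 625)
Final: r = 142 with f(r) ≡ 0 mod 5^4.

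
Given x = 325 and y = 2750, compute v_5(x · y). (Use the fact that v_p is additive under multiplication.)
v_5(893750) = 5

v_p(x) = 2 (factor: 325 = 5^2 · 13); v_p(y) = 3 (factor: 2750 = 5^3 · 22). Additivity: v_p(xy) = v_p(x) + v_p(y) = 2 + 3 = 5. (Direct check: xy = 893750 = 5^5 · (286).)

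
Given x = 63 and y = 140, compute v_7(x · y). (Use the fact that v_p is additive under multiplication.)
v_7(8820) = 2

v_p(x) = 1 (factor: 63 = 7^1 · 9); v_p(y) = 1 (factor: 140 = 7^1 · 20). Additivity: v_p(xy) = v_p(x) + v_p(y) = 1 + 1 = 2. (Direct check: xy = 8820 = 7^2 · (180).)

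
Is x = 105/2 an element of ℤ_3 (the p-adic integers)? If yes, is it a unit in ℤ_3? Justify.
x ∈ ℤ_3 but not a unit; v_3(x) = 1 > 0

ℤ_3 = {x ∈ ℚ_3 : v_3(x) ≥ 0} and ℤ_3^× = {x ∈ ℤ_3 : v_3(x) = 0}. Here v_3(105/2) = v_3(num) − v_3(den) = 1; compare against these criteria.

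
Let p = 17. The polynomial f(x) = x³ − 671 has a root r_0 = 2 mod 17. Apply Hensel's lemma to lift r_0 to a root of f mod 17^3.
r_2 = 1141 (mod 4913)

Hensel: r_{i+1} = r_i − f(r_i)/f′(r_i) mod 17^{i+2}, where f′(x) = 3x². Iterate:
  r_0 = 2 (mod 17)
  r_1 = 274 (mod 289)
  r_2 = 1141 (mod 4913)
Final: r = 1141 with f(r) ≡ 0 mod 17^3.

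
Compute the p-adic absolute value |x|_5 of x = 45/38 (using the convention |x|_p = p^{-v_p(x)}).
|45/38|_5 = 1/5

Step 1 — compute v_5(x) by factoring powers of 5 out of the numerator and denominator: v_5(45/38) = 1. Step 2 — apply |x|_p = p^{-v_p(x)} = 5^{-1} = 1/5.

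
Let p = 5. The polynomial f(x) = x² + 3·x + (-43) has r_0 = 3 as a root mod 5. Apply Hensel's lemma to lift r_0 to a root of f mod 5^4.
r_3 = 353 (mod 625)

Hensel: r_{i+1} = r_i − f(r_i)·(f′(r_i))^{-1} mod 5^{i+2}, f′(x) = 2x + 3. Iterate:
  r_0 = 3 (mod 5)
  r_1 = 3 (mod 25)
  r_2 = 103 (mod 125)
  r_3 = 353 (mod 625)
Final: r = 353 satisfies f(r) ≡ 0 mod 5^4.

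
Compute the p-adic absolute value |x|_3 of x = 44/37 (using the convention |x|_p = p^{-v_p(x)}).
|44/37|_3 = 1

Step 1 — compute v_3(x) by factoring powers of 3 out of the numerator and denominator: v_3(44/37) = 0. Step 2 — apply |x|_p = p^{-v_p(x)} = 3^{0} = 1.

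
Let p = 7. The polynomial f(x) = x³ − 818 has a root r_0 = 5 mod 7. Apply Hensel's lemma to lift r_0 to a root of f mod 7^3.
r_2 = 173 (mod 343)

Hensel: r_{i+1} = r_i − f(r_i)/f′(r_i) mod 7^{i+2}, where f′(x) = 3x². Iterate:
  r_0 = 5 (mod 7)
  r_1 = 26 (mod 49)
  r_2 = 173 (mod 343)
Final: r = 173 with f(r) ≡ 0 mod 7^3.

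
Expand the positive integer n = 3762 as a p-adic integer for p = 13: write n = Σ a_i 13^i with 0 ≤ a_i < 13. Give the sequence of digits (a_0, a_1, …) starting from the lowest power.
(a_0, a_1, …) = (5, 3, 9, 1)

Repeated division by 13 gives the digits low-to-high: 3762 = 5 + 3·13^1 + 9·13^2 + 1·13^3. Digit sequence: (5, 3, 9, 1).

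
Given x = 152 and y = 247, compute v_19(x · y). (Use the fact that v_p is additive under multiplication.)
v_19(37544) = 2

v_p(x) = 1 (factor: 152 = 19^1 · 8); v_p(y) = 1 (factor: 247 = 19^1 · 13). Additivity: v_p(xy) = v_p(x) + v_p(y) = 1 + 1 = 2. (Direct check: xy = 37544 = 19^2 · (104).)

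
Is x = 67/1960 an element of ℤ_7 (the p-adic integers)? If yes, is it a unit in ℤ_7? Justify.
x ∉ ℤ_7 (v_7(x) = -2 < 0)

ℤ_7 = {x ∈ ℚ_7 : v_7(x) ≥ 0} and ℤ_7^× = {x ∈ ℤ_7 : v_7(x) = 0}. Here v_7(67/1960) = v_7(num) − v_7(den) = -2; compare against these criteria.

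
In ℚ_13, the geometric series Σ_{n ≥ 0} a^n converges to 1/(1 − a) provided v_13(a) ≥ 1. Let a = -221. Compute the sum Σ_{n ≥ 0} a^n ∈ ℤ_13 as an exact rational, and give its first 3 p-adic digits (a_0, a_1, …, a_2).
Σ a^n = 1/(1 − a) = 1/222;  first 3 digits = (1, 9, 1)

v_13(a) = 1 ≥ 1, so the series converges in ℤ_13 to 1/(1 − a) = 1/(1 − (-221)) = 1/222. Expand this rational in ℤ_13: compute digits iteratively via d_i = x_i mod 13, x_{i+1} = (x_i − d_i)/13. The first 3 digits are (1, 9, 1).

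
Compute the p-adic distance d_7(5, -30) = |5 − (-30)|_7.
d_7(5, -30) = 1/7

Step 1 — x − y = 5 − (-30) = 35. Step 2 — v_7(35) = 1 (factor: 35 = (7^1 · 5); the sign does not affect v_p). Step 3 — |x − y|_7 = 7^{-1} = 1/7.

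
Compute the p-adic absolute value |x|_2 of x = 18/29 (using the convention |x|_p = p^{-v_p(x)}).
|18/29|_2 = 1/2

Step 1 — compute v_2(x) by factoring powers of 2 out of the numerator and denominator: v_2(18/29) = 1. Step 2 — apply |x|_p = p^{-v_p(x)} = 2^{-1} = 1/2.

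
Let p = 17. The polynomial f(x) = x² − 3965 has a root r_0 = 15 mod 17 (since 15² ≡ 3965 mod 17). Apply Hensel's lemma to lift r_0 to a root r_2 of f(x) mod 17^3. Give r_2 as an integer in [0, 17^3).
r_2 = 4571 (mod 4913)

Hensel's recurrence: r_{i+1} = r_i − f(r_i)·(f′(r_i))^{-1} mod 17^{i+2}, with f′(x) = 2x. Iterate:
  r_0 = 15 (mod 17)
  r_1 = 236 (mod 289)
  r_2 = 4571 (mod 4913)
Final: r_2 = 4571, and one checks f(r_2) ≡ 0 mod 17^3.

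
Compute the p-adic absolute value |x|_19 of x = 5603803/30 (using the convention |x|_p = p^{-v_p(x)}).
|5603803/30|_19 = 1/130321

Step 1 — compute v_19(x) by factoring powers of 19 out of the numerator and denominator: v_19(5603803/30) = 4. Step 2 — apply |x|_p = p^{-v_p(x)} = 19^{-4} = 1/130321.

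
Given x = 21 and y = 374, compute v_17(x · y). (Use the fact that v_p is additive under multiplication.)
v_17(7854) = 1

v_p(x) = 0 (factor: 21 = 17^0 · 21); v_p(y) = 1 (factor: 374 = 17^1 · 22). Additivity: v_p(xy) = v_p(x) + v_p(y) = 0 + 1 = 1. (Direct check: xy = 7854 = 17^1 · (462).)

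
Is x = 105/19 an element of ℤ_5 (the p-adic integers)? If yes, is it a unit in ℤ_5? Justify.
x ∈ ℤ_5 but not a unit; v_5(x) = 1 > 0

ℤ_5 = {x ∈ ℚ_5 : v_5(x) ≥ 0} and ℤ_5^× = {x ∈ ℤ_5 : v_5(x) = 0}. Here v_5(105/19) = v_5(num) − v_5(den) = 1; compare against these criteria.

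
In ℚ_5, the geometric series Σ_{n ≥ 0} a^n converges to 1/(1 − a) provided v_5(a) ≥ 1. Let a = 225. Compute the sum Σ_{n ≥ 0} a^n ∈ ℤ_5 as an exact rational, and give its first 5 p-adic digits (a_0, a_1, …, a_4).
Σ a^n = 1/(1 − a) = -1/224;  first 5 digits = (1, 0, 4, 1, 1)

v_5(a) = 2 ≥ 1, so the series converges in ℤ_5 to 1/(1 − a) = 1/(1 − 225) = -1/224. Expand this rational in ℤ_5: compute digits iteratively via d_i = x_i mod 5, x_{i+1} = (x_i − d_i)/5. The first 5 digits are (1, 0, 4, 1, 1).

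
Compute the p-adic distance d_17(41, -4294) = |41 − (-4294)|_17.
d_17(41, -4294) = 1/289

Step 1 — x − y = 41 − (-4294) = 4335. Step 2 — v_17(4335) = 2 (factor: 4335 = (17^2 · 15); the sign does not affect v_p). Step 3 — |x − y|_17 = 17^{-2} = 1/289.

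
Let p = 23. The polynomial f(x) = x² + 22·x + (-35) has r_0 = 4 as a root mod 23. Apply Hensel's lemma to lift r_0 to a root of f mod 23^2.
r_1 = 372 (mod 529)

Hensel: r_{i+1} = r_i − f(r_i)·(f′(r_i))^{-1} mod 23^{i+2}, f′(x) = 2x + 22. Iterate:
  r_0 = 4 (mod 23)
  r_1 = 372 (mod 529)
Final: r = 372 satisfies f(r) ≡ 0 mod 23^2.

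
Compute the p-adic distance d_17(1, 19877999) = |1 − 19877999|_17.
d_17(1, 19877999) = 1/1419857

Step 1 — x − y = 1 − 19877999 = -19877998. Step 2 — v_17(-19877998) = 5 (factor: -19877998 = −(17^5 · 14); the sign does not affect v_p). Step 3 — |x − y|_17 = 17^{-5} = 1/1419857.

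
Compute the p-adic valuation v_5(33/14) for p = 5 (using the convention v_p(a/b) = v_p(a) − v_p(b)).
v_5(33/14) = 0

Factor powers of 5 from the numerator and denominator of the reduced fraction: 33 = 5^0 · 33 and 14 = 5^0 · 14. Apply v_p(a/b) = v_p(a) − v_p(b): v_5(33/14) = 0 − 0 = 0.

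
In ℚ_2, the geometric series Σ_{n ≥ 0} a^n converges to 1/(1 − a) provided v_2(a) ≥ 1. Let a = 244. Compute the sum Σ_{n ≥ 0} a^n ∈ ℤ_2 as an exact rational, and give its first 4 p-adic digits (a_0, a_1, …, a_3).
Σ a^n = 1/(1 − a) = -1/243;  first 4 digits = (1, 0, 1, 0)

v_2(a) = 2 ≥ 1, so the series converges in ℤ_2 to 1/(1 − a) = 1/(1 − 244) = -1/243. Expand this rational in ℤ_2: compute digits iteratively via d_i = x_i mod 2, x_{i+1} = (x_i − d_i)/2. The first 4 digits are (1, 0, 1, 0).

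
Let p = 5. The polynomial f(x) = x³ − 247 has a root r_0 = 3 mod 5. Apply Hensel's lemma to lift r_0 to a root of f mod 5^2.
r_1 = 13 (mod 25)

Hensel: r_{i+1} = r_i − f(r_i)/f′(r_i) mod 5^{i+2}, where f′(x) = 3x². Iterate:
  r_0 = 3 (mod 5)
  r_1 = 13 (mod 25)
Final: r = 13 with f(r) ≡ 0 mod 5^2.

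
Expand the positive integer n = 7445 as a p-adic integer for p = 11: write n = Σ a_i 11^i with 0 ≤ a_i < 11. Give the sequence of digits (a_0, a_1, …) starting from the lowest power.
(a_0, a_1, …) = (9, 5, 6, 5)

Repeated division by 11 gives the digits low-to-high: 7445 = 9 + 5·11^1 + 6·11^2 + 5·11^3. Digit sequence: (9, 5, 6, 5).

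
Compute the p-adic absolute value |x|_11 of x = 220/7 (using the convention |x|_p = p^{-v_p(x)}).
|220/7|_11 = 1/11

Step 1 — compute v_11(x) by factoring powers of 11 out of the numerator and denominator: v_11(220/7) = 1. Step 2 — apply |x|_p = p^{-v_p(x)} = 11^{-1} = 1/11.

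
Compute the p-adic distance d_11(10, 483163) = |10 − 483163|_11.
d_11(10, 483163) = 1/161051

Step 1 — x − y = 10 − 483163 = -483153. Step 2 — v_11(-483153) = 5 (factor: -483153 = −(11^5 · 3); the sign does not affect v_p). Step 3 — |x − y|_11 = 11^{-5} = 1/161051.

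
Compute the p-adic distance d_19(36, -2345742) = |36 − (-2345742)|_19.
d_19(36, -2345742) = 1/130321

Step 1 — x − y = 36 − (-2345742) = 2345778. Step 2 — v_19(2345778) = 4 (factor: 2345778 = (19^4 · 18); the sign does not affect v_p). Step 3 — |x − y|_19 = 19^{-4} = 1/130321.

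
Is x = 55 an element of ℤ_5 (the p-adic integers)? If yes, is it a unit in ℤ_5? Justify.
x ∈ ℤ_5 but not a unit; v_5(x) = 1 > 0

ℤ_5 = {x ∈ ℚ_5 : v_5(x) ≥ 0} and ℤ_5^× = {x ∈ ℤ_5 : v_5(x) = 0}. Here v_5(55) = v_5(num) − v_5(den) = 1; compare against these criteria.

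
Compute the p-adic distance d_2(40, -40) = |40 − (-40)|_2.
d_2(40, -40) = 1/16

Step 1 — x − y = 40 − (-40) = 80. Step 2 — v_2(80) = 4 (factor: 80 = (2^4 · 5); the sign does not affect v_p). Step 3 — |x − y|_2 = 2^{-4} = 1/16.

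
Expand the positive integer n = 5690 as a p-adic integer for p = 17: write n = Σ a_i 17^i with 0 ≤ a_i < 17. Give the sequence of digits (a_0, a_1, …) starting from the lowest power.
(a_0, a_1, …) = (12, 11, 2, 1)

Repeated division by 17 gives the digits low-to-high: 5690 = 12 + 11·17^1 + 2·17^2 + 1·17^3. Digit sequence: (12, 11, 2, 1).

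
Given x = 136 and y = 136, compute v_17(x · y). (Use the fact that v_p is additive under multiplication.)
v_17(18496) = 2

v_p(x) = 1 (factor: 136 = 17^1 · 8); v_p(y) = 1 (factor: 136 = 17^1 · 8). Additivity: v_p(xy) = v_p(x) + v_p(y) = 1 + 1 = 2. (Direct check: xy = 18496 = 17^2 · (64).)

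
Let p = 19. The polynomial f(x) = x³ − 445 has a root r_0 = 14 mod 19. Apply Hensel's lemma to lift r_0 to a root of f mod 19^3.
r_2 = 508 (mod 6859)

Hensel: r_{i+1} = r_i − f(r_i)/f′(r_i) mod 19^{i+2}, where f′(x) = 3x². Iterate:
  r_0 = 14 (mod 19)
  r_1 = 147 (mod 361)
  r_2 = 508 (mod 6859)
Final: r = 508 with f(r) ≡ 0 mod 19^3.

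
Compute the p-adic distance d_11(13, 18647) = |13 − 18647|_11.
d_11(13, 18647) = 1/1331

Step 1 — x − y = 13 − 18647 = -18634. Step 2 — v_11(-18634) = 3 (factor: -18634 = −(11^3 · 14); the sign does not affect v_p). Step 3 — |x − y|_11 = 11^{-3} = 1/1331.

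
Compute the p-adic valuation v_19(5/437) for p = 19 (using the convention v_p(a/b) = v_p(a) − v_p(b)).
v_19(5/437) = -1

Factor powers of 19 from the numerator and denominator of the reduced fraction: 5 = 19^0 · 5 and 437 = 19^1 · 23. Apply v_p(a/b) = v_p(a) − v_p(b): v_19(5/437) = 0 − 1 = -1.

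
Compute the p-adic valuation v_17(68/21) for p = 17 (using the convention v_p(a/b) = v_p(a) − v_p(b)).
v_17(68/21) = 1

Factor powers of 17 from the numerator and denominator of the reduced fraction: 68 = 17^1 · 4 and 21 = 17^0 · 21. Apply v_p(a/b) = v_p(a) − v_p(b): v_17(68/21) = 1 − 0 = 1.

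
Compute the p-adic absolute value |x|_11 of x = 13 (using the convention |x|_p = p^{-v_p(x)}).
|13|_11 = 1

Step 1 — compute v_11(x) by factoring powers of 11 out of the numerator and denominator: v_11(13) = 0. Step 2 — apply |x|_p = p^{-v_p(x)} = 11^{0} = 1.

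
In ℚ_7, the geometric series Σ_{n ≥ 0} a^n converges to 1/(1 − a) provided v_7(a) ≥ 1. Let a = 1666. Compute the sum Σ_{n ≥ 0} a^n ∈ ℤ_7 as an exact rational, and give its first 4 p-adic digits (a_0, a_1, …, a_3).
Σ a^n = 1/(1 − a) = -1/1665;  first 4 digits = (1, 0, 6, 4)

v_7(a) = 2 ≥ 1, so the series converges in ℤ_7 to 1/(1 − a) = 1/(1 − 1666) = -1/1665. Expand this rational in ℤ_7: compute digits iteratively via d_i = x_i mod 7, x_{i+1} = (x_i − d_i)/7. The first 4 digits are (1, 0, 6, 4).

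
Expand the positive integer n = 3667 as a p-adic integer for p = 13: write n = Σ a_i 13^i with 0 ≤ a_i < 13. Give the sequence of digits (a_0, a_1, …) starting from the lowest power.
(a_0, a_1, …) = (1, 9, 8, 1)

Repeated division by 13 gives the digits low-to-high: 3667 = 1 + 9·13^1 + 8·13^2 + 1·13^3. Digit sequence: (1, 9, 8, 1).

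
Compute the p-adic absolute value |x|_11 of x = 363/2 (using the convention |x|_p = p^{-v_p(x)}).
|363/2|_11 = 1/121

Step 1 — compute v_11(x) by factoring powers of 11 out of the numerator and denominator: v_11(363/2) = 2. Step 2 — apply |x|_p = p^{-v_p(x)} = 11^{-2} = 1/121.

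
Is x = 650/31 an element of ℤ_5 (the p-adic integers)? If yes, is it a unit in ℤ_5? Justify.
x ∈ ℤ_5 but not a unit; v_5(x) = 2 > 0

ℤ_5 = {x ∈ ℚ_5 : v_5(x) ≥ 0} and ℤ_5^× = {x ∈ ℤ_5 : v_5(x) = 0}. Here v_5(650/31) = v_5(num) − v_5(den) = 2; compare against these criteria.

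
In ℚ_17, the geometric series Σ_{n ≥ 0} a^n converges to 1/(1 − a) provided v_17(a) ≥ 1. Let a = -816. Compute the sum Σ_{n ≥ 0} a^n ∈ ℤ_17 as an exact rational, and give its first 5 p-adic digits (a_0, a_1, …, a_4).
Σ a^n = 1/(1 − a) = 1/817;  first 5 digits = (1, 3, 6, 9, 9)

v_17(a) = 1 ≥ 1, so the series converges in ℤ_17 to 1/(1 − a) = 1/(1 − (-816)) = 1/817. Expand this rational in ℤ_17: compute digits iteratively via d_i = x_i mod 17, x_{i+1} = (x_i − d_i)/17. The first 5 digits are (1, 3, 6, 9, 9).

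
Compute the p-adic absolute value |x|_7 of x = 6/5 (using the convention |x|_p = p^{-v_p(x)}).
|6/5|_7 = 1

Step 1 — compute v_7(x) by factoring powers of 7 out of the numerator and denominator: v_7(6/5) = 0. Step 2 — apply |x|_p = p^{-v_p(x)} = 7^{0} = 1.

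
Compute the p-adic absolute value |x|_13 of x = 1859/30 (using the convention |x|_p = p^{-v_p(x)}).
|1859/30|_13 = 1/169

Step 1 — compute v_13(x) by factoring powers of 13 out of the numerator and denominator: v_13(1859/30) = 2. Step 2 — apply |x|_p = p^{-v_p(x)} = 13^{-2} = 1/169.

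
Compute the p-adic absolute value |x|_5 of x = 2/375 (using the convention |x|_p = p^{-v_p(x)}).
|2/375|_5 = 125

Step 1 — compute v_5(x) by factoring powers of 5 out of the numerator and denominator: v_5(2/375) = -3. Step 2 — apply |x|_p = p^{-v_p(x)} = 5^{3} = 125.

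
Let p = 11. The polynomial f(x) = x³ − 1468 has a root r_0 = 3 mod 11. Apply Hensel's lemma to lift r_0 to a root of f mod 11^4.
r_3 = 13698 (mod 14641)

Hensel: r_{i+1} = r_i − f(r_i)/f′(r_i) mod 11^{i+2}, where f′(x) = 3x². Iterate:
  r_0 = 3 (mod 11)
  r_1 = 25 (mod 121)
  r_2 = 388 (mod 1331)
  r_3 = 13698 (mod 14641)
Final: r = 13698 with f(r) ≡ 0 mod 11^4.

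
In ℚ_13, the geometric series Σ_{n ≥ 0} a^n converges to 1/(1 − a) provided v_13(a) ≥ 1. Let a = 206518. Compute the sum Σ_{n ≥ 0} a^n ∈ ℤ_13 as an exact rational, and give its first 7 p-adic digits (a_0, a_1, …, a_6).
Σ a^n = 1/(1 − a) = -1/206517;  first 7 digits = (1, 0, 0, 3, 7, 0, 9)

v_13(a) = 3 ≥ 1, so the series converges in ℤ_13 to 1/(1 − a) = 1/(1 − 206518) = -1/206517. Expand this rational in ℤ_13: compute digits iteratively via d_i = x_i mod 13, x_{i+1} = (x_i − d_i)/13. The first 7 digits are (1, 0, 0, 3, 7, 0, 9).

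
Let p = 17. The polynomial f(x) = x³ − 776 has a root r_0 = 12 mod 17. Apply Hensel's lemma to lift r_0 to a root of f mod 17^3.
r_2 = 743 (mod 4913)

Hensel: r_{i+1} = r_i − f(r_i)/f′(r_i) mod 17^{i+2}, where f′(x) = 3x². Iterate:
  r_0 = 12 (mod 17)
  r_1 = 165 (mod 289)
  r_2 = 743 (mod 4913)
Final: r = 743 with f(r) ≡ 0 mod 17^3.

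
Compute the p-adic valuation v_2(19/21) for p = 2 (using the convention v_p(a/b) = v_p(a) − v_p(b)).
v_2(19/21) = 0

Factor powers of 2 from the numerator and denominator of the reduced fraction: 19 = 2^0 · 19 and 21 = 2^0 · 21. Apply v_p(a/b) = v_p(a) − v_p(b): v_2(19/21) = 0 − 0 = 0.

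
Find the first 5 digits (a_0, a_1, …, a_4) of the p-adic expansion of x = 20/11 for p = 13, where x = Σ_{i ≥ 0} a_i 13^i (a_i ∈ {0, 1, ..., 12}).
(a_0, …, a_4) = (3, 7, 3, 8, 10)

v_13(20/11) = 0 (numerator and denominator both coprime to 13), so x ∈ ℤ_13^×. Compute digits iteratively via a_i = x_i mod 13, x_{i+1} = (x_i − a_i)/13, with x_0 = x:
  x_0 = 20/11;  a_0 = 3;  x_1 = (x_0 − 3)/13 = -1/11
  x_1 = -1/11;  a_1 = 7;  x_2 = (x_1 − 7)/13 = -6/11
  x_2 = -6/11;  a_2 = 3;  x_3 = (x_2 − 3)/13 = -3/11
  x_3 = -3/11;  a_3 = 8;  x_4 = (x_3 − 8)/13 = -7/11
  x_4 = -7/11;  a_4 = 10;  x_5 = (x_4 − 10)/13 = -9/11
Digits: (3, 7, 3, 8, 10).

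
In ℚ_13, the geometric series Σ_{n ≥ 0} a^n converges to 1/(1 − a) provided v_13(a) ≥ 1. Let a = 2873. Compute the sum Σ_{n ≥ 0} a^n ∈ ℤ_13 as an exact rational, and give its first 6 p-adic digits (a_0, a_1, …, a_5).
Σ a^n = 1/(1 − a) = -1/2872;  first 6 digits = (1, 0, 4, 1, 3, 9)

v_13(a) = 2 ≥ 1, so the series converges in ℤ_13 to 1/(1 − a) = 1/(1 − 2873) = -1/2872. Expand this rational in ℤ_13: compute digits iteratively via d_i = x_i mod 13, x_{i+1} = (x_i − d_i)/13. The first 6 digits are (1, 0, 4, 1, 3, 9).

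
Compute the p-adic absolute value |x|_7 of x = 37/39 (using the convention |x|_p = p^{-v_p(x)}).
|37/39|_7 = 1

Step 1 — compute v_7(x) by factoring powers of 7 out of the numerator and denominator: v_7(37/39) = 0. Step 2 — apply |x|_p = p^{-v_p(x)} = 7^{0} = 1.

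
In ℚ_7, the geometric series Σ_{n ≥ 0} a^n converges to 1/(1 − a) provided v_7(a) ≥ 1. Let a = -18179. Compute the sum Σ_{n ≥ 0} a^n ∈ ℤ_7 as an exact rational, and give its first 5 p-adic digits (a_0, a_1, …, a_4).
Σ a^n = 1/(1 − a) = 1/18180;  first 5 digits = (1, 0, 0, 3, 6)

v_7(a) = 3 ≥ 1, so the series converges in ℤ_7 to 1/(1 − a) = 1/(1 − (-18179)) = 1/18180. Expand this rational in ℤ_7: compute digits iteratively via d_i = x_i mod 7, x_{i+1} = (x_i − d_i)/7. The first 5 digits are (1, 0, 0, 3, 6).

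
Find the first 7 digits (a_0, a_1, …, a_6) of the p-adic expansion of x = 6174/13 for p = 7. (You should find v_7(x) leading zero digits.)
(a_0, …, a_6) = (0, 0, 0, 3, 3, 6, 5)

v_7(6174/13) = 3, so a_0 = ... = a_2 = 0. Factor out: x = 7^3 · u with u = 18/13 a unit in ℤ_7. Expand u iteratively via a_{v+i} = u_i mod 7, u_{i+1} = (u_i − a_{v+i})/7:
  u_0 = 18/13;  a_3 = 3;  u_1 = (u_0 − 3)/7 = -3/13
  u_1 = -3/13;  a_4 = 3;  u_2 = (u_1 − 3)/7 = -6/13
  u_2 = -6/13;  a_5 = 6;  u_3 = (u_2 − 6)/7 = -12/13
  u_3 = -12/13;  a_6 = 5;  u_4 = (u_3 − 5)/7 = -11/13
Digits: (0, 0, 0, 3, 3, 6, 5).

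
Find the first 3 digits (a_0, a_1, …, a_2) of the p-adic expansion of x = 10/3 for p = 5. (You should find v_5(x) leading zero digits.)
(a_0, …, a_2) = (0, 4, 1)

v_5(10/3) = 1, so a_0 = ... = a_0 = 0. Factor out: x = 5^1 · u with u = 2/3 a unit in ℤ_5. Expand u iteratively via a_{v+i} = u_i mod 5, u_{i+1} = (u_i − a_{v+i})/5:
  u_0 = 2/3;  a_1 = 4;  u_1 = (u_0 − 4)/5 = -2/3
  u_1 = -2/3;  a_2 = 1;  u_2 = (u_1 − 1)/5 = -1/3
Digits: (0, 4, 1).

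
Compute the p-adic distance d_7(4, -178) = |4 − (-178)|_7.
d_7(4, -178) = 1/7

Step 1 — x − y = 4 − (-178) = 182. Step 2 — v_7(182) = 1 (factor: 182 = (7^1 · 26); the sign does not affect v_p). Step 3 — |x − y|_7 = 7^{-1} = 1/7.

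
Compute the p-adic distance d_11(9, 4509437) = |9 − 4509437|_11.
d_11(9, 4509437) = 1/161051

Step 1 — x − y = 9 − 4509437 = -4509428. Step 2 — v_11(-4509428) = 5 (factor: -4509428 = −(11^5 · 28); the sign does not affect v_p). Step 3 — |x − y|_11 = 11^{-5} = 1/161051.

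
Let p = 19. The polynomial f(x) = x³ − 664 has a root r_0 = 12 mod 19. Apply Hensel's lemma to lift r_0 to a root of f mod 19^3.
r_2 = 4990 (mod 6859)

Hensel: r_{i+1} = r_i − f(r_i)/f′(r_i) mod 19^{i+2}, where f′(x) = 3x². Iterate:
  r_0 = 12 (mod 19)
  r_1 = 297 (mod 361)
  r_2 = 4990 (mod 6859)
Final: r = 4990 with f(r) ≡ 0 mod 19^3.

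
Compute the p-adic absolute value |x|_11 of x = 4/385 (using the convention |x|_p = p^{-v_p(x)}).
|4/385|_11 = 11

Step 1 — compute v_11(x) by factoring powers of 11 out of the numerator and denominator: v_11(4/385) = -1. Step 2 — apply |x|_p = p^{-v_p(x)} = 11^{1} = 11.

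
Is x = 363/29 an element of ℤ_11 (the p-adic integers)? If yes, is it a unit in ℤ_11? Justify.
x ∈ ℤ_11 but not a unit; v_11(x) = 2 > 0

ℤ_11 = {x ∈ ℚ_11 : v_11(x) ≥ 0} and ℤ_11^× = {x ∈ ℤ_11 : v_11(x) = 0}. Here v_11(363/29) = v_11(num) − v_11(den) = 2; compare against these criteria.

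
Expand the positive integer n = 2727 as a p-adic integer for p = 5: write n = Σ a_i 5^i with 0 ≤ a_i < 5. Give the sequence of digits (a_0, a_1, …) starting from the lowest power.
(a_0, a_1, …) = (2, 0, 4, 1, 4)

Repeated division by 5 gives the digits low-to-high: 2727 = 2 + 4·5^2 + 1·5^3 + 4·5^4. Digit sequence: (2, 0, 4, 1, 4).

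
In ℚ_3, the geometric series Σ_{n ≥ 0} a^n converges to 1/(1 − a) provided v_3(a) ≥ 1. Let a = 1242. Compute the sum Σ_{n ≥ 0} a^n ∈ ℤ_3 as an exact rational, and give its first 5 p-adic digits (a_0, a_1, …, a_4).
Σ a^n = 1/(1 − a) = -1/1241;  first 5 digits = (1, 0, 0, 1, 0)

v_3(a) = 3 ≥ 1, so the series converges in ℤ_3 to 1/(1 − a) = 1/(1 − 1242) = -1/1241. Expand this rational in ℤ_3: compute digits iteratively via d_i = x_i mod 3, x_{i+1} = (x_i − d_i)/3. The first 5 digits are (1, 0, 0, 1, 0).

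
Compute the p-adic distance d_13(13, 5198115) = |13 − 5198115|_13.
d_13(13, 5198115) = 1/371293

Step 1 — x − y = 13 − 5198115 = -5198102. Step 2 — v_13(-5198102) = 5 (factor: -5198102 = −(13^5 · 14); the sign does not affect v_p). Step 3 — |x − y|_13 = 13^{-5} = 1/371293.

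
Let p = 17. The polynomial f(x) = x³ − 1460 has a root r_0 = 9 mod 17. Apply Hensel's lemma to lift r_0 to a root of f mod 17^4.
r_3 = 46742 (mod 83521)

Hensel: r_{i+1} = r_i − f(r_i)/f′(r_i) mod 17^{i+2}, where f′(x) = 3x². Iterate:
  r_0 = 9 (mod 17)
  r_1 = 213 (mod 289)
  r_2 = 2525 (mod 4913)
  r_3 = 46742 (mod 83521)
Final: r = 46742 with f(r) ≡ 0 mod 17^4.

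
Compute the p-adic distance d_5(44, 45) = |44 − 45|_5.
d_5(44, 45) = 1

Step 1 — x − y = 44 − 45 = -1. Step 2 — v_5(-1) = 0 (factor: -1 = −(5^0 · 1); the sign does not affect v_p). Step 3 — |x − y|_5 = 5^{0} = 1.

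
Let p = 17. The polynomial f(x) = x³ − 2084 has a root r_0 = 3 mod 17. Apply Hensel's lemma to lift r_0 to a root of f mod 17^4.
r_3 = 43761 (mod 83521)

Hensel: r_{i+1} = r_i − f(r_i)/f′(r_i) mod 17^{i+2}, where f′(x) = 3x². Iterate:
  r_0 = 3 (mod 17)
  r_1 = 122 (mod 289)
  r_2 = 4457 (mod 4913)
  r_3 = 43761 (mod 83521)
Final: r = 43761 with f(r) ≡ 0 mod 17^4.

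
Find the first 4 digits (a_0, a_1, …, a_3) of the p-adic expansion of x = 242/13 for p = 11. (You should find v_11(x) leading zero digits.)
(a_0, …, a_3) = (0, 0, 1, 5)

v_11(242/13) = 2, so a_0 = ... = a_1 = 0. Factor out: x = 11^2 · u with u = 2/13 a unit in ℤ_11. Expand u iteratively via a_{v+i} = u_i mod 11, u_{i+1} = (u_i − a_{v+i})/11:
  u_0 = 2/13;  a_2 = 1;  u_1 = (u_0 − 1)/11 = -1/13
  u_1 = -1/13;  a_3 = 5;  u_2 = (u_1 − 5)/11 = -6/13
Digits: (0, 0, 1, 5).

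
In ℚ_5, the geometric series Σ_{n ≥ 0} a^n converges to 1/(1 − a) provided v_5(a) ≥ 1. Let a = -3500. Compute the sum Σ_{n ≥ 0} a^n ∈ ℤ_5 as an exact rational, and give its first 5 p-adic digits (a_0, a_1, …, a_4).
Σ a^n = 1/(1 − a) = 1/3501;  first 5 digits = (1, 0, 0, 2, 4)

v_5(a) = 3 ≥ 1, so the series converges in ℤ_5 to 1/(1 − a) = 1/(1 − (-3500)) = 1/3501. Expand this rational in ℤ_5: compute digits iteratively via d_i = x_i mod 5, x_{i+1} = (x_i − d_i)/5. The first 5 digits are (1, 0, 0, 2, 4).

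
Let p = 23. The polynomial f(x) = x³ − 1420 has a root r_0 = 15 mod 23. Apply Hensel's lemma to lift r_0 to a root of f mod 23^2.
r_1 = 498 (mod 529)

Hensel: r_{i+1} = r_i − f(r_i)/f′(r_i) mod 23^{i+2}, where f′(x) = 3x². Iterate:
  r_0 = 15 (mod 23)
  r_1 = 498 (mod 529)
Final: r = 498 with f(r) ≡ 0 mod 23^2.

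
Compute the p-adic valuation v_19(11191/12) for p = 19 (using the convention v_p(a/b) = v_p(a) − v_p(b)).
v_19(11191/12) = 2

Factor powers of 19 from the numerator and denominator of the reduced fraction: 11191 = 19^2 · 31 and 12 = 19^0 · 12. Apply v_p(a/b) = v_p(a) − v_p(b): v_19(11191/12) = 2 − 0 = 2.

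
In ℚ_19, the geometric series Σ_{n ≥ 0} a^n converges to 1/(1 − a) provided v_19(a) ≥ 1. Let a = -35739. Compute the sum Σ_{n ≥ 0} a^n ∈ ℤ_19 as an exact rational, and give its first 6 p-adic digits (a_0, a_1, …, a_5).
Σ a^n = 1/(1 − a) = 1/35740;  first 6 digits = (1, 0, 15, 13, 15, 2)

v_19(a) = 2 ≥ 1, so the series converges in ℤ_19 to 1/(1 − a) = 1/(1 − (-35739)) = 1/35740. Expand this rational in ℤ_19: compute digits iteratively via d_i = x_i mod 19, x_{i+1} = (x_i − d_i)/19. The first 6 digits are (1, 0, 15, 13, 15, 2).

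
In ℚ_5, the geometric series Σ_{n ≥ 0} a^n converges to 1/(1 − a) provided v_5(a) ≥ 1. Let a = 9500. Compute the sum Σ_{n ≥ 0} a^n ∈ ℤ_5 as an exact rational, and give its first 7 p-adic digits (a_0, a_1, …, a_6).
Σ a^n = 1/(1 − a) = -1/9499;  first 7 digits = (1, 0, 0, 1, 0, 3, 1)

v_5(a) = 3 ≥ 1, so the series converges in ℤ_5 to 1/(1 − a) = 1/(1 − 9500) = -1/9499. Expand this rational in ℤ_5: compute digits iteratively via d_i = x_i mod 5, x_{i+1} = (x_i − d_i)/5. The first 7 digits are (1, 0, 0, 1, 0, 3, 1).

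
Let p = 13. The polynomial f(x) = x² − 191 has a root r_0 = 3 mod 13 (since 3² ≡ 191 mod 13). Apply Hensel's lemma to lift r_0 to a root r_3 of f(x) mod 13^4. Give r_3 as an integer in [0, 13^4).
r_3 = 24820 (mod 28561)

Hensel's recurrence: r_{i+1} = r_i − f(r_i)·(f′(r_i))^{-1} mod 13^{i+2}, with f′(x) = 2x. Iterate:
  r_0 = 3 (mod 13)
  r_1 = 146 (mod 169)
  r_2 = 653 (mod 2197)
  r_3 = 24820 (mod 28561)
Final: r_3 = 24820, and one checks f(r_3) ≡ 0 mod 13^4.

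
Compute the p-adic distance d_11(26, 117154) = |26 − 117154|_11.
d_11(26, 117154) = 1/14641

Step 1 — x − y = 26 − 117154 = -117128. Step 2 — v_11(-117128) = 4 (factor: -117128 = −(11^4 · 8); the sign does not affect v_p). Step 3 — |x − y|_11 = 11^{-4} = 1/14641.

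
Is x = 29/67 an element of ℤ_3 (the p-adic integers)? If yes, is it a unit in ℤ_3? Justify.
x ∈ ℤ_3^× (unit); v_3(x) = 0

ℤ_3 = {x ∈ ℚ_3 : v_3(x) ≥ 0} and ℤ_3^× = {x ∈ ℤ_3 : v_3(x) = 0}. Here v_3(29/67) = v_3(num) − v_3(den) = 0; compare against these criteria.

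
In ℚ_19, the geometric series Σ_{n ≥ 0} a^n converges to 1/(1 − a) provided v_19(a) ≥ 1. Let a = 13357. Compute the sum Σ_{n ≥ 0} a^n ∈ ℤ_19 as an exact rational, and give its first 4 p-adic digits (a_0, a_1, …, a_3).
Σ a^n = 1/(1 − a) = -1/13356;  first 4 digits = (1, 0, 18, 1)

v_19(a) = 2 ≥ 1, so the series converges in ℤ_19 to 1/(1 − a) = 1/(1 − 13357) = -1/13356. Expand this rational in ℤ_19: compute digits iteratively via d_i = x_i mod 19, x_{i+1} = (x_i − d_i)/19. The first 4 digits are (1, 0, 18, 1).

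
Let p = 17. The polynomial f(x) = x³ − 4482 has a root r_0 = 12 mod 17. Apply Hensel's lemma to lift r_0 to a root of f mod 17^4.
r_3 = 51352 (mod 83521)

Hensel: r_{i+1} = r_i − f(r_i)/f′(r_i) mod 17^{i+2}, where f′(x) = 3x². Iterate:
  r_0 = 12 (mod 17)
  r_1 = 199 (mod 289)
  r_2 = 2222 (mod 4913)
  r_3 = 51352 (mod 83521)
Final: r = 51352 with f(r) ≡ 0 mod 17^4.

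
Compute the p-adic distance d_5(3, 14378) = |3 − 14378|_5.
d_5(3, 14378) = 1/625

Step 1 — x − y = 3 − 14378 = -14375. Step 2 — v_5(-14375) = 4 (factor: -14375 = −(5^4 · 23); the sign does not affect v_p). Step 3 — |x − y|_5 = 5^{-4} = 1/625.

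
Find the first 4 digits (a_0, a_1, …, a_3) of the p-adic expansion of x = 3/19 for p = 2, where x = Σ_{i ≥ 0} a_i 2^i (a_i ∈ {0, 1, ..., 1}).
(a_0, …, a_3) = (1, 0, 0, 0)

v_2(3/19) = 0 (numerator and denominator both coprime to 2), so x ∈ ℤ_2^×. Compute digits iteratively via a_i = x_i mod 2, x_{i+1} = (x_i − a_i)/2, with x_0 = x:
  x_0 = 3/19;  a_0 = 1;  x_1 = (x_0 − 1)/2 = -8/19
  x_1 = -8/19;  a_1 = 0;  x_2 = (x_1 − 0)/2 = -4/19
  x_2 = -4/19;  a_2 = 0;  x_3 = (x_2 − 0)/2 = -2/19
  x_3 = -2/19;  a_3 = 0;  x_4 = (x_3 − 0)/2 = -1/19
Digits: (1, 0, 0, 0).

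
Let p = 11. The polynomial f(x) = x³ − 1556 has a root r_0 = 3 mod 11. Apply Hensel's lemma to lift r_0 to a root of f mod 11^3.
r_2 = 91 (mod 1331)

Hensel: r_{i+1} = r_i − f(r_i)/f′(r_i) mod 11^{i+2}, where f′(x) = 3x². Iterate:
  r_0 = 3 (mod 11)
  r_1 = 91 (mod 121)
  r_2 = 91 (mod 1331)
Final: r = 91 with f(r) ≡ 0 mod 11^3.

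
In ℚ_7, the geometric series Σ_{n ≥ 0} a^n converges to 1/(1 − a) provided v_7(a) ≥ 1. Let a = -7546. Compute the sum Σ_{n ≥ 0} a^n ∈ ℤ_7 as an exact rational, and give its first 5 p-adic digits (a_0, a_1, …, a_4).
Σ a^n = 1/(1 − a) = 1/7547;  first 5 digits = (1, 0, 0, 6, 3)

v_7(a) = 3 ≥ 1, so the series converges in ℤ_7 to 1/(1 − a) = 1/(1 − (-7546)) = 1/7547. Expand this rational in ℤ_7: compute digits iteratively via d_i = x_i mod 7, x_{i+1} = (x_i − d_i)/7. The first 5 digits are (1, 0, 0, 6, 3).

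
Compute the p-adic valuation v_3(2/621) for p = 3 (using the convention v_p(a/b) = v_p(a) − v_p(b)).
v_3(2/621) = -3

Factor powers of 3 from the numerator and denominator of the reduced fraction: 2 = 3^0 · 2 and 621 = 3^3 · 23. Apply v_p(a/b) = v_p(a) − v_p(b): v_3(2/621) = 0 − 3 = -3.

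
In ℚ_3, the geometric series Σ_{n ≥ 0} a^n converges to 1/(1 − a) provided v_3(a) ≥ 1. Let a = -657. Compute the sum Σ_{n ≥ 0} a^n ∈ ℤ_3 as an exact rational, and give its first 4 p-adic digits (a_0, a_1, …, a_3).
Σ a^n = 1/(1 − a) = 1/658;  first 4 digits = (1, 0, 2, 2)

v_3(a) = 2 ≥ 1, so the series converges in ℤ_3 to 1/(1 − a) = 1/(1 − (-657)) = 1/658. Expand this rational in ℤ_3: compute digits iteratively via d_i = x_i mod 3, x_{i+1} = (x_i − d_i)/3. The first 4 digits are (1, 0, 2, 2).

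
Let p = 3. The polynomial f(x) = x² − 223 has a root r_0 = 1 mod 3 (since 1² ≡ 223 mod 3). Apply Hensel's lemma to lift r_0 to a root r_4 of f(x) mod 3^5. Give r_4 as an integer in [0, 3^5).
r_4 = 202 (mod 243)

Hensel's recurrence: r_{i+1} = r_i − f(r_i)·(f′(r_i))^{-1} mod 3^{i+2}, with f′(x) = 2x. Iterate:
  r_0 = 1 (mod 3)
  r_1 = 4 (mod 9)
  r_2 = 13 (mod 27)
  r_3 = 40 (mod 81)
  r_4 = 202 (mod 243)
Final: r_4 = 202, and one checks f(r_4) ≡ 0 mod 3^5.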